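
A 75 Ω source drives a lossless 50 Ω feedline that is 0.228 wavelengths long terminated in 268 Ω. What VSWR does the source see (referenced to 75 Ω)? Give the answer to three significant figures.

VSWR ≈ 7.96

βl = 2π × 0.228 = 82.1°
tan(βl) = 7.19
Z_in = Z_0·(Z_L + jZ_0·tanβl)/(Z_0 + jZ_L·tanβl) = 9.5 − j6.71 Ω
Γ_s = (Z_in − Z_s)/(Z_in + Z_s) = (-65.5 − j6.71)/(84.5 − j6.71), |Γ_s| = 0.777
VSWR = (1 + |Γ_s|)/(1 − |Γ_s|)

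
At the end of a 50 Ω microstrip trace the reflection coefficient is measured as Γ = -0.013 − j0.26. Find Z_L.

Z_L = Z_0·(1 + Γ)/(1 − Γ) = 50·(0.987 − j0.26)/(1.01 + j0.26)

Z_L ≈ 42.6 − j23.8 Ω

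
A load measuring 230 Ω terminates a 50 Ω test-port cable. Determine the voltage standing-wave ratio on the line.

Γ = (230 − 50)/(230 + 50) = 0.643
VSWR = (1 + 0.643)/(1 − 0.643)

VSWR ≈ 4.6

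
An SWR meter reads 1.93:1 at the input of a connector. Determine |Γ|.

|Γ| ≈ 0.317

|Γ| = (S − 1)/(S + 1) = (1.93 − 1)/(1.93 + 1) = 0.93/2.93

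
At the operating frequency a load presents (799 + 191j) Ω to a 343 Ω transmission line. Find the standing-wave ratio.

VSWR ≈ 2.49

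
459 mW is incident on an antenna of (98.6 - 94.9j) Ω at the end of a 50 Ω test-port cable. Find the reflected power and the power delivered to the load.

|Γ| = |(48.6 − j94.9)/(148.6 − j94.9)| = 0.605
|Γ|² = 0.366
P_refl = |Γ|²·P_inc = 168 mW, P_del = (1 − |Γ|²)·P_inc = 291 mW

P_reflected ≈ 168 mW; P_delivered ≈ 291 mW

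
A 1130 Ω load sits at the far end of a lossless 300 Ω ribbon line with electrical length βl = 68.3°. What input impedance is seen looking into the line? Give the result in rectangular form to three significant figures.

tan(βl) = tan(68.3°) = 2.51
Z_in = Z_0·(Z_L + jZ_0·tanβl)/(Z_0 + jZ_L·tanβl)
     = 300·(1130 + j754)/(300 + j2840)

Z_in ≈ 91.2 − j110 Ω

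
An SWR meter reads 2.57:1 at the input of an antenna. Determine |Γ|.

|Γ| = (S − 1)/(S + 1) = (2.57 − 1)/(2.57 + 1) = 1.57/3.57

|Γ| ≈ 0.44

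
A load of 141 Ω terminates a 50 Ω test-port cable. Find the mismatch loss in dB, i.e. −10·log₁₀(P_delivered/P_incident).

Γ = (141 − 50)/(141 + 50) = 0.476
|Γ|² = 0.227, so P_del/P_inc = 1 − |Γ|² = 0.773
ML = −10·log₁₀(1 − |Γ|²)

mismatch loss ≈ 1.12 dB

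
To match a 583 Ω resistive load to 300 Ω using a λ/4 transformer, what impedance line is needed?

Z_qwt ≈ 418 Ω

Z_qwt = √(Z_0·R_L) = √(300 × 583) = √174900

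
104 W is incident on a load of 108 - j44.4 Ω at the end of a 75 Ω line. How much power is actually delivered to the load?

P_delivered ≈ 95 W

|Γ| = |(33 − j44.4)/(183 − j44.4)| = 0.294
|Γ|² = 0.0863
P_refl = |Γ|²·P_inc = 8.98 W, P_del = (1 − |Γ|²)·P_inc = 95 W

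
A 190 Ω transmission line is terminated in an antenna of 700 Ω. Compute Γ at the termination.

Γ = 0.573

Γ = (Z_L − Z_0)/(Z_L + Z_0) = (700 − 190)/(700 + 190) = 510/890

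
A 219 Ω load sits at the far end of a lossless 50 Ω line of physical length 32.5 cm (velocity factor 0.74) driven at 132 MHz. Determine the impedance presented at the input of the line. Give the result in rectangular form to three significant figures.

Z_in ≈ 12.9 − j17.5 Ω

λ = v/f = 0.74·c / 132 MHz = 1.68 m
βl = 2π·l/λ = 2π × 0.193 = 69.6°
tan(βl) = tan(69.6°) = 2.68
Z_in = Z_0·(Z_L + jZ_0·tanβl)/(Z_0 + jZ_L·tanβl)
     = 50·(219 + j134)/(50 + j588)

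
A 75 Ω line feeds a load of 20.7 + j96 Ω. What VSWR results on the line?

VSWR ≈ 9.73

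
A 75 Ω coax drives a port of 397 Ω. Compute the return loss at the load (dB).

Γ = (397 − 75)/(397 + 75) = 0.682
RL = −20·log₁₀|Γ| = −20·log₁₀(0.682)

RL ≈ 3.32 dB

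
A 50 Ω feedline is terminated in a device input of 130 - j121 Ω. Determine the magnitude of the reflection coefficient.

Γ = (Z_L − Z_0)/(Z_L + Z_0) = (80 − j121)/(180 − j121)
|Γ| = 145/217

|Γ| ≈ 0.669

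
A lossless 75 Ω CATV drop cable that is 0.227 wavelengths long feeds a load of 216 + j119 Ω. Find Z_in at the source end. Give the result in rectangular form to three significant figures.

Z_in ≈ 21.3 − j21.6 Ω

βl = 2π × 0.227 = 81.7°
tan(βl) = tan(81.7°) = 6.87
Z_in = Z_0·(Z_L + jZ_0·tanβl)/(Z_0 + jZ_L·tanβl)
     = 75·(216 + j634)/(-743 + j1480)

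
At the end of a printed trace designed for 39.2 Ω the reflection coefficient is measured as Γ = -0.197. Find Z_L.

Z_L = Z_0·(1 + Γ)/(1 − Γ) = 39.2·(0.803)/(1.2)

Z_L ≈ 26.3 Ω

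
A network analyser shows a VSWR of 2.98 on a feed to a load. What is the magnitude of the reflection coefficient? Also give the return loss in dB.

|Γ| ≈ 0.497; return loss ≈ 6.06 dB

|Γ| = (S − 1)/(S + 1) = (2.98 − 1)/(2.98 + 1) = 1.98/3.98
RL = −20·log₁₀|Γ| = −20·log₁₀(0.497)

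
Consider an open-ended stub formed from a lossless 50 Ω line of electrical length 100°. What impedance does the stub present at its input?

tan(βl) = -5.67
For an open-ended stub, Z_in = −jZ_0·cot(βl) = −jZ_0/tan(βl)

Z_in ≈ +j8.82 Ω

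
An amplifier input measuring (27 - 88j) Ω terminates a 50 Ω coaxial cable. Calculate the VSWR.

Γ = (Z_L − Z_0)/(Z_L + Z_0) = (-23 − j88)/(77 − j88)
|Γ| = 91/117 = 0.778
VSWR = (1 + |Γ|)/(1 − |Γ|) = 1.78/0.222

VSWR ≈ 8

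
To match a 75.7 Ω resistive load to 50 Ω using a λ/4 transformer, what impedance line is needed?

Z_qwt = √(Z_0·R_L) = √(50 × 75.7) = √3785

Z_qwt ≈ 61.5 Ω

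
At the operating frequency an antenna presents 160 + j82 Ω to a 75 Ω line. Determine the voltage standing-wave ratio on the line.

VSWR ≈ 2.81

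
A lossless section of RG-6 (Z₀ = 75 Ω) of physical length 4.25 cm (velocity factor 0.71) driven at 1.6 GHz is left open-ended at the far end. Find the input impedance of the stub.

λ = v/f = 0.71·c / 1.6 GHz = 0.133 m
βl = 2π·l/λ = 2π × 0.319 = 115°
tan(βl) = -2.15
For an open-ended stub, Z_in = −jZ_0·cot(βl) = −jZ_0/tan(βl)

Z_in ≈ +j34.9 Ω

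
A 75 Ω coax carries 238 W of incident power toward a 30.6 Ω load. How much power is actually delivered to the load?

P_delivered ≈ 196 W

Γ = (30.6 − 75)/(30.6 + 75) = -0.42
|Γ|² = 0.177
P_refl = |Γ|²·P_inc = 42.1 W, P_del = (1 − |Γ|²)·P_inc = 196 W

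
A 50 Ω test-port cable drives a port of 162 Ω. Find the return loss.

Γ = (162 − 50)/(162 + 50) = 0.528
RL = −20·log₁₀|Γ| = −20·log₁₀(0.528)

RL ≈ 5.54 dB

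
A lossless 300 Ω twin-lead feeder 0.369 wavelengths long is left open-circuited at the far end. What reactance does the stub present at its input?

βl = 2π × 0.369 = 133°
tan(βl) = -1.08
For an open-circuited stub, Z_in = −jZ_0·cot(βl) = −jZ_0/tan(βl)

X_in ≈ 278 Ω (inductive)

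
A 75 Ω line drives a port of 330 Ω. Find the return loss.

Γ = (330 − 75)/(330 + 75) = 0.63
RL = −20·log₁₀|Γ| = −20·log₁₀(0.63)

RL ≈ 4.02 dB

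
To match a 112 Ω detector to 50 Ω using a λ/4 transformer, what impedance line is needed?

Z_qwt ≈ 74.8 Ω

Z_qwt = √(Z_0·R_L) = √(50 × 112) = √5600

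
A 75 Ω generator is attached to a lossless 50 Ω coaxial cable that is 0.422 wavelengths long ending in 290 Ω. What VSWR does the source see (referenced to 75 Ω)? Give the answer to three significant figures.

βl = 2π × 0.422 = 152°
tan(βl) = -0.534
Z_in = Z_0·(Z_L + jZ_0·tanβl)/(Z_0 + jZ_L·tanβl) = 35.2 + j82.3 Ω
Γ_s = (Z_in − Z_s)/(Z_in + Z_s) = (-39.8 + j82.3)/(110 + j82.3), |Γ_s| = 0.665
VSWR = (1 + |Γ_s|)/(1 − |Γ_s|)

VSWR ≈ 4.96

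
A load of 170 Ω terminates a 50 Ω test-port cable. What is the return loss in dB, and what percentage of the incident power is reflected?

Γ = (170 − 50)/(170 + 50) = 0.545
RL = −20·log₁₀(0.545) = 5.26 dB
P_refl/P_inc = |Γ|² = 0.298

RL ≈ 5.26 dB; 29.8% of incident power reflected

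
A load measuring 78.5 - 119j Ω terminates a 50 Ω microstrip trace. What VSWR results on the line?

Γ = (Z_L − Z_0)/(Z_L + Z_0) = (28.5 − j119)/(128.5 − j119)
|Γ| = 122/175 = 0.699
VSWR = (1 + |Γ|)/(1 − |Γ|) = 1.7/0.301

VSWR ≈ 5.64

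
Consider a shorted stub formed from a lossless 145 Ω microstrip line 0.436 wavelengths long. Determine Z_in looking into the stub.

Z_in ≈ −j61.7 Ω

βl = 2π × 0.436 = 157°
tan(βl) = -0.425
For a shorted stub, Z_in = jZ_0·tan(βl)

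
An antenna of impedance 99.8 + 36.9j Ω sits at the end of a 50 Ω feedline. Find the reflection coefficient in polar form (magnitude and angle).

Γ = (Z_L − Z_0)/(Z_L + Z_0) = (49.8 + j36.9)/(149.8 + j36.9)
|Γ| = 62/154 = 0.402

Γ ≈ 0.402 ∠ 22.7°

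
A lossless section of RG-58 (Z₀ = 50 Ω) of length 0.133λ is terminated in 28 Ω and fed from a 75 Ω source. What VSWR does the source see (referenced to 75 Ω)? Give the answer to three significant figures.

βl = 2π × 0.133 = 47.9°
tan(βl) = 1.11
Z_in = Z_0·(Z_L + jZ_0·tanβl)/(Z_0 + jZ_L·tanβl) = 45 + j27.4 Ω
Γ_s = (Z_in − Z_s)/(Z_in + Z_s) = (-30 + j27.4)/(120 + j27.4), |Γ_s| = 0.33
VSWR = (1 + |Γ_s|)/(1 − |Γ_s|)

VSWR ≈ 1.99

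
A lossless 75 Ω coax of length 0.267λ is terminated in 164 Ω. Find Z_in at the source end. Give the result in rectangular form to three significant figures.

Z_in ≈ 34.6 + j6.34 Ω

βl = 2π × 0.267 = 96.1°
tan(βl) = tan(96.1°) = -9.33
Z_in = Z_0·(Z_L + jZ_0·tanβl)/(Z_0 + jZ_L·tanβl)
     = 75·(164 − j699)/(75 − j1530)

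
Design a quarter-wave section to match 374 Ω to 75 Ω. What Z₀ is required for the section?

Z_qwt = √(Z_0·R_L) = √(75 × 374) = √28050

Z_qwt ≈ 167 Ω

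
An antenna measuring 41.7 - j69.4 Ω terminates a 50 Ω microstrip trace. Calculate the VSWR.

Γ = (Z_L − Z_0)/(Z_L + Z_0) = (-8.3 − j69.4)/(91.7 − j69.4)
|Γ| = 69.9/115 = 0.608
VSWR = (1 + |Γ|)/(1 − |Γ|) = 1.61/0.392

VSWR ≈ 4.1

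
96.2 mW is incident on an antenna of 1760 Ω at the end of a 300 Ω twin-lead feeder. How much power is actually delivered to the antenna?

P_delivered ≈ 47.9 mW

Γ = (1760 − 300)/(1760 + 300) = 0.709
|Γ|² = 0.502
P_refl = |Γ|²·P_inc = 48.3 mW, P_del = (1 − |Γ|²)·P_inc = 47.9 mW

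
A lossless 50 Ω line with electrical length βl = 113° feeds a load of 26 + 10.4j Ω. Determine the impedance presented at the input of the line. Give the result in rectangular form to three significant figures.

tan(βl) = tan(113°) = -2.36
Z_in = Z_0·(Z_L + jZ_0·tanβl)/(Z_0 + jZ_L·tanβl)
     = 50·(26 − j107)/(74.5 − j61.3)

Z_in ≈ 45.8 − j34.4 Ω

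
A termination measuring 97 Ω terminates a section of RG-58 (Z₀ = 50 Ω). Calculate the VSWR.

VSWR ≈ 1.94

For a purely resistive load, VSWR = R_L/Z_0 or Z_0/R_L (whichever > 1) = 97/50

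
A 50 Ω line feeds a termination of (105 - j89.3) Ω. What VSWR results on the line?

Γ = (Z_L − Z_0)/(Z_L + Z_0) = (55 − j89.3)/(155 − j89.3)
|Γ| = 105/179 = 0.586
VSWR = (1 + |Γ|)/(1 − |Γ|) = 1.59/0.414

VSWR ≈ 3.83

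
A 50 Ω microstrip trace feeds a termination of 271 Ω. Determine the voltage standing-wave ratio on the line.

Γ = (271 − 50)/(271 + 50) = 0.688
VSWR = (1 + 0.688)/(1 − 0.688)

VSWR ≈ 5.42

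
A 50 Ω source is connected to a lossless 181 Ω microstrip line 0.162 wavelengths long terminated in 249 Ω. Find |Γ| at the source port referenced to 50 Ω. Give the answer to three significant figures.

|Γ| ≈ 0.536

βl = 2π × 0.162 = 58.3°
tan(βl) = 1.62
Z_in = Z_0·(Z_L + jZ_0·tanβl)/(Z_0 + jZ_L·tanβl) = 151 − j43.9 Ω
Γ_s = (Z_in − Z_s)/(Z_in + Z_s) = (101 − j43.9)/(201 − j43.9), |Γ_s| = 0.536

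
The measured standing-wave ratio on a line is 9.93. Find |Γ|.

|Γ| ≈ 0.817

|Γ| = (S − 1)/(S + 1) = (9.93 − 1)/(9.93 + 1) = 8.93/10.9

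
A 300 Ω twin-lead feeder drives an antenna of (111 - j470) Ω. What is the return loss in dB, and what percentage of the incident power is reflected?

Γ = (-189 − j470)/(411 − j470), |Γ| = 0.811
RL = −20·log₁₀(0.811) = 1.82 dB
P_refl/P_inc = |Γ|² = 0.658

RL ≈ 1.82 dB; 65.8% of incident power reflected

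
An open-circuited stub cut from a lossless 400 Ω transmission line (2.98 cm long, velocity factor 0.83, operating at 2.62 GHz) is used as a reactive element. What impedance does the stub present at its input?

λ = v/f = 0.83·c / 2.62 GHz = 0.095 m
βl = 2π·l/λ = 2π × 0.314 = 113°
tan(βl) = -2.37
For an open-circuited stub, Z_in = −jZ_0·cot(βl) = −jZ_0/tan(βl)

Z_in ≈ +j169 Ω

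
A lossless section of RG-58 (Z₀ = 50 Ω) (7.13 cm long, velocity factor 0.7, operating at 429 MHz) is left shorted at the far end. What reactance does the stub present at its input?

λ = v/f = 0.7·c / 429 MHz = 0.49 m
βl = 2π·l/λ = 2π × 0.146 = 52.4°
tan(βl) = 1.3
For a shorted stub, Z_in = jZ_0·tan(βl)

X_in ≈ 65 Ω (inductive)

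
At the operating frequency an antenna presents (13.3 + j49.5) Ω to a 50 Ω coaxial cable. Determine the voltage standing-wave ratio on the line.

VSWR ≈ 7.58

Γ = (Z_L − Z_0)/(Z_L + Z_0) = (-36.7 + j49.5)/(63.3 + j49.5)
|Γ| = 61.6/80.4 = 0.767
VSWR = (1 + |Γ|)/(1 − |Γ|) = 1.77/0.233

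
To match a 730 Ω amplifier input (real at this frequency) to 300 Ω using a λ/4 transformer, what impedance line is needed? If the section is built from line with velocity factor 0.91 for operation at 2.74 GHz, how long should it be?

Z_qwt ≈ 468 Ω; length ≈ 2.49 cm

Z_qwt = √(Z_0·R_L) = √(300 × 730) = √219000
λ = 0.91·c/f = 0.0996 m, so l = λ/4 = 0.0249 m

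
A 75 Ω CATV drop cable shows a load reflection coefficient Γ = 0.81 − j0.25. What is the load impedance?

Z_L ≈ 214 − j380 Ω

Z_L = Z_0·(1 + Γ)/(1 − Γ) = 75·(1.81 − j0.25)/(0.19 + j0.25)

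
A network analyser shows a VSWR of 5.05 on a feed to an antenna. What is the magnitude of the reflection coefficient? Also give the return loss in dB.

|Γ| ≈ 0.669; return loss ≈ 3.49 dB

|Γ| = (S − 1)/(S + 1) = (5.05 − 1)/(5.05 + 1) = 4.05/6.05
RL = −20·log₁₀|Γ| = −20·log₁₀(0.669)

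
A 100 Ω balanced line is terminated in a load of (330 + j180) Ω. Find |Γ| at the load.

|Γ| ≈ 0.627

Γ = (Z_L − Z_0)/(Z_L + Z_0) = (230 + j180)/(430 + j180)
|Γ| = 292/466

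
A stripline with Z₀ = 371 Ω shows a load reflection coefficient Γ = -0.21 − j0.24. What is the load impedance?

Z_L = Z_0·(1 + Γ)/(1 − Γ) = 371·(0.79 − j0.24)/(1.21 + j0.24)

Z_L ≈ 219 − j117 Ω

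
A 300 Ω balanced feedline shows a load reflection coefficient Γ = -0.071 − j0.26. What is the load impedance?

Z_L = Z_0·(1 + Γ)/(1 − Γ) = 300·(0.929 − j0.26)/(1.07 + j0.26)

Z_L ≈ 229 − j128 Ω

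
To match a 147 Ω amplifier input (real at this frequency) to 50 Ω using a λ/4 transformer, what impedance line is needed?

Z_qwt ≈ 85.7 Ω

Z_qwt = √(Z_0·R_L) = √(50 × 147) = √7350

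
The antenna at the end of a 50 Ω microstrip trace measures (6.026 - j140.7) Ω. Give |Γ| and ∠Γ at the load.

Γ ≈ 0.973 ∠ -39.1°

Γ = (Z_L − Z_0)/(Z_L + Z_0) = (-43.97 − j140.7)/(56.03 − j140.7)
|Γ| = 147/151 = 0.973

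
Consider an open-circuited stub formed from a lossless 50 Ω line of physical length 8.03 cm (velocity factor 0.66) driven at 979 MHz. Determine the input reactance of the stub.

λ = v/f = 0.66·c / 979 MHz = 0.202 m
βl = 2π·l/λ = 2π × 0.397 = 143°
tan(βl) = -0.755
For an open-circuited stub, Z_in = −jZ_0·cot(βl) = −jZ_0/tan(βl)

X_in ≈ 66.2 Ω (inductive)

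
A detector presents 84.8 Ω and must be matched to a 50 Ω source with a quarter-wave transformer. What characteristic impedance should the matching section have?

Z_qwt ≈ 65.1 Ω

Z_qwt = √(Z_0·R_L) = √(50 × 84.8) = √4240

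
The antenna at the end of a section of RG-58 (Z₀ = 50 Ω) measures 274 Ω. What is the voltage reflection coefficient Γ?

Γ = (Z_L − Z_0)/(Z_L + Z_0) = (274 − 50)/(274 + 50) = 224/324

Γ = 0.691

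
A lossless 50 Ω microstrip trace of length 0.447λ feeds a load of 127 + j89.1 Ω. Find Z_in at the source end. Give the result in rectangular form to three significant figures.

Z_in ≈ 42 + j67.3 Ω

βl = 2π × 0.447 = 161°
tan(βl) = tan(161°) = -0.346
Z_in = Z_0·(Z_L + jZ_0·tanβl)/(Z_0 + jZ_L·tanβl)
     = 50·(127 + j71.8)/(80.8 − j43.9)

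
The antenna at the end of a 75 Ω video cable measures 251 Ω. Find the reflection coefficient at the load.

Γ = 0.54

Γ = (Z_L − Z_0)/(Z_L + Z_0) = (251 − 75)/(251 + 75) = 176/326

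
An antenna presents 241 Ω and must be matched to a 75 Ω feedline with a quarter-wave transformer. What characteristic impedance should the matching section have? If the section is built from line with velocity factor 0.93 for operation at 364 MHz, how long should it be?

Z_qwt ≈ 134 Ω; length ≈ 19.2 cm

Z_qwt = √(Z_0·R_L) = √(75 × 241) = √18080
λ = 0.93·c/f = 0.766 m, so l = λ/4 = 0.192 m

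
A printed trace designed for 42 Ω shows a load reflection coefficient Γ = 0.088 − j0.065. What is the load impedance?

Z_L = Z_0·(1 + Γ)/(1 − Γ) = 42·(1.09 − j0.065)/(0.912 + j0.065)

Z_L ≈ 49.6 − j6.53 Ω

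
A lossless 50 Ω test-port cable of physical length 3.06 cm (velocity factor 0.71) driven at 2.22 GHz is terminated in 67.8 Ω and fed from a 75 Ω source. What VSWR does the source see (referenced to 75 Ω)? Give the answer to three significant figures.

λ = v/f = 0.71·c / 2.22 GHz = 0.0959 m
βl = 2π·l/λ = 2π × 0.319 = 115°
tan(βl) = -2.16
Z_in = Z_0·(Z_L + jZ_0·tanβl)/(Z_0 + jZ_L·tanβl) = 40.1 + j9.45 Ω
Γ_s = (Z_in − Z_s)/(Z_in + Z_s) = (-34.9 + j9.45)/(115 + j9.45), |Γ_s| = 0.313
VSWR = (1 + |Γ_s|)/(1 − |Γ_s|)

VSWR ≈ 1.91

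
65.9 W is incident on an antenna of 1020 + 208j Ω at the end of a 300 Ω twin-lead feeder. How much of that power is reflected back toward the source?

|Γ| = |(720 + j208)/(1320 + j208)| = 0.561
|Γ|² = 0.315
P_refl = |Γ|²·P_inc = 20.7 W, P_del = (1 − |Γ|²)·P_inc = 45.2 W

P_reflected ≈ 20.7 W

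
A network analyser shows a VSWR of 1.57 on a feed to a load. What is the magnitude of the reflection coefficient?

|Γ| ≈ 0.222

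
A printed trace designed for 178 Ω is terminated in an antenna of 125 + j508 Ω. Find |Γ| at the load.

|Γ| ≈ 0.863

Γ = (Z_L − Z_0)/(Z_L + Z_0) = (-53 + j508)/(303 + j508)
|Γ| = 511/592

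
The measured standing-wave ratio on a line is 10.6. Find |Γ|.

|Γ| = (S − 1)/(S + 1) = (10.6 − 1)/(10.6 + 1) = 9.6/11.6

|Γ| ≈ 0.828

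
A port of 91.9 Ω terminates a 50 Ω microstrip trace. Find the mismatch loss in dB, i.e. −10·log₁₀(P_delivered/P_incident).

Γ = (91.9 − 50)/(91.9 + 50) = 0.295
|Γ|² = 0.0872, so P_del/P_inc = 1 − |Γ|² = 0.913
ML = −10·log₁₀(1 − |Γ|²)

mismatch loss ≈ 0.396 dB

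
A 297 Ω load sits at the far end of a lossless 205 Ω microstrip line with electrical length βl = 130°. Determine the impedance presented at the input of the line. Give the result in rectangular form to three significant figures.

Z_in ≈ 181 + j67.4 Ω

tan(βl) = tan(130°) = -1.19
Z_in = Z_0·(Z_L + jZ_0·tanβl)/(Z_0 + jZ_L·tanβl)
     = 205·(297 − j244)/(205 − j354)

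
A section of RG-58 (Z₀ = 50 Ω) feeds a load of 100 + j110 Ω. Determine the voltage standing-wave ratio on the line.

Γ = (Z_L − Z_0)/(Z_L + Z_0) = (50 + j110)/(150 + j110)
|Γ| = 121/186 = 0.65
VSWR = (1 + |Γ|)/(1 − |Γ|) = 1.65/0.35

VSWR ≈ 4.71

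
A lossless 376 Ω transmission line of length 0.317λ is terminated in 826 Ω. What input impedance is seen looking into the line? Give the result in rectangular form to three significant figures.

βl = 2π × 0.317 = 114°
tan(βl) = tan(114°) = -2.23
Z_in = Z_0·(Z_L + jZ_0·tanβl)/(Z_0 + jZ_L·tanβl)
     = 376·(826 − j840)/(376 − j1840)

Z_in ≈ 197 + j128 Ω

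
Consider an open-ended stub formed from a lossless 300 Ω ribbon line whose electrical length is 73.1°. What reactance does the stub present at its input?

X_in ≈ -91.1 Ω (capacitive)

tan(βl) = 3.29
For an open-ended stub, Z_in = −jZ_0·cot(βl) = −jZ_0/tan(βl)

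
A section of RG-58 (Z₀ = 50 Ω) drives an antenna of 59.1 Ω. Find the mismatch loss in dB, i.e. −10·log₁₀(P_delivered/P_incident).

mismatch loss ≈ 0.0303 dB

Γ = (59.1 − 50)/(59.1 + 50) = 0.0834
|Γ|² = 0.00696, so P_del/P_inc = 1 − |Γ|² = 0.993
ML = −10·log₁₀(1 − |Γ|²)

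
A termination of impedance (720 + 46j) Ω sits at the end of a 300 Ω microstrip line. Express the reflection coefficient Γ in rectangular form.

Γ = (Z_L − Z_0)/(Z_L + Z_0) = (420 + j46)/(1020 + j46)

Γ ≈ 0.413 + j0.0265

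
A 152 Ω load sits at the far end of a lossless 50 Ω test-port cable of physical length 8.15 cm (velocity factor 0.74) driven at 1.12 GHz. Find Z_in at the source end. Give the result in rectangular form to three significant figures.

Z_in ≈ 45.9 + j55.9 Ω

λ = v/f = 0.74·c / 1.12 GHz = 0.198 m
βl = 2π·l/λ = 2π × 0.411 = 148°
tan(βl) = tan(148°) = -0.624
Z_in = Z_0·(Z_L + jZ_0·tanβl)/(Z_0 + jZ_L·tanβl)
     = 50·(152 − j31.2)/(50 − j94.9)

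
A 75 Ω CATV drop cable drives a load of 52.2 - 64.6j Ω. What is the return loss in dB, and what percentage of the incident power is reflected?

Γ = (-22.8 − j64.6)/(127.2 − j64.6), |Γ| = 0.48
RL = −20·log₁₀(0.48) = 6.37 dB
P_refl/P_inc = |Γ|² = 0.231

RL ≈ 6.37 dB; 23.1% of incident power reflected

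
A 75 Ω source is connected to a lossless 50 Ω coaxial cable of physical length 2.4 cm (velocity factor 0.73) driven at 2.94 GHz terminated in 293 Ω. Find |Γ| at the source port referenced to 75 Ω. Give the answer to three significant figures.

|Γ| ≈ 0.774

λ = v/f = 0.73·c / 2.94 GHz = 0.0745 m
βl = 2π·l/λ = 2π × 0.322 = 116°
tan(βl) = -2.05
Z_in = Z_0·(Z_L + jZ_0·tanβl)/(Z_0 + jZ_L·tanβl) = 10.5 + j23.5 Ω
Γ_s = (Z_in − Z_s)/(Z_in + Z_s) = (-64.5 + j23.5)/(85.5 + j23.5), |Γ_s| = 0.774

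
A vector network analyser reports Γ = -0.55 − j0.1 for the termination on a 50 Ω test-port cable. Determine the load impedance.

Z_L = Z_0·(1 + Γ)/(1 − Γ) = 50·(0.45 − j0.1)/(1.55 + j0.1)

Z_L ≈ 14.2 − j4.15 Ω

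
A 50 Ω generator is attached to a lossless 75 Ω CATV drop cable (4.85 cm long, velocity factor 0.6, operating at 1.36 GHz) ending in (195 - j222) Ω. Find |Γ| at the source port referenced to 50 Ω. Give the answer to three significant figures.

|Γ| ≈ 0.763

λ = v/f = 0.6·c / 1.36 GHz = 0.132 m
βl = 2π·l/λ = 2π × 0.366 = 132°
tan(βl) = -1.11
Z_in = Z_0·(Z_L + jZ_0·tanβl)/(Z_0 + jZ_L·tanβl) = 32 + j92.7 Ω
Γ_s = (Z_in − Z_s)/(Z_in + Z_s) = (-18 + j92.7)/(82 + j92.7), |Γ_s| = 0.763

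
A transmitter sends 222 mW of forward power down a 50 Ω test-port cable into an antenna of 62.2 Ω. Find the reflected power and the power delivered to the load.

Γ = (62.2 − 50)/(62.2 + 50) = 0.109
|Γ|² = 0.0118
P_refl = |Γ|²·P_inc = 2.62 mW, P_del = (1 − |Γ|²)·P_inc = 219 mW

P_reflected ≈ 2.62 mW; P_delivered ≈ 219 mW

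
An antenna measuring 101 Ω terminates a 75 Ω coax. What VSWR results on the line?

Γ = (101 − 75)/(101 + 75) = 0.148
VSWR = (1 + 0.148)/(1 − 0.148)

VSWR ≈ 1.35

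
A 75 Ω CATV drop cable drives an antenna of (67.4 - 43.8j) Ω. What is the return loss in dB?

RL ≈ 10.5 dB

Γ = (-7.6 − j43.8)/(142.4 − j43.8), |Γ| = 0.298
RL = −20·log₁₀|Γ| = −20·log₁₀(0.298)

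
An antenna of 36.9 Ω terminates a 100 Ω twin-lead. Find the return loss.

RL ≈ 6.73 dB

Γ = (36.9 − 100)/(36.9 + 100) = -0.461
RL = −20·log₁₀|Γ| = −20·log₁₀(0.461)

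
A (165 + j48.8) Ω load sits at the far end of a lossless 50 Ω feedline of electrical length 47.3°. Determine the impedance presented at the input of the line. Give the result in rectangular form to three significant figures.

tan(βl) = tan(47.3°) = 1.08
Z_in = Z_0·(Z_L + jZ_0·tanβl)/(Z_0 + jZ_L·tanβl)
     = 50·(165 + j103)/(-2.88 + j179)

Z_in ≈ 28 − j46.6 Ω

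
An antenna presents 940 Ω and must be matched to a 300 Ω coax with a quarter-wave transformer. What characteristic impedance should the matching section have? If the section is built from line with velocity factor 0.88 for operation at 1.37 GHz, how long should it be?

Z_qwt ≈ 531 Ω; length ≈ 4.82 cm

Z_qwt = √(Z_0·R_L) = √(300 × 940) = √282000
λ = 0.88·c/f = 0.193 m, so l = λ/4 = 0.0482 m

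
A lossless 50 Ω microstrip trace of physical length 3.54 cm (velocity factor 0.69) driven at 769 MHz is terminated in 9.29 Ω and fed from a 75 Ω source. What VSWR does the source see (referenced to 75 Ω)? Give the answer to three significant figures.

VSWR ≈ 5.68

λ = v/f = 0.69·c / 769 MHz = 0.269 m
βl = 2π·l/λ = 2π × 0.132 = 47.3°
tan(βl) = 1.09
Z_in = Z_0·(Z_L + jZ_0·tanβl)/(Z_0 + jZ_L·tanβl) = 19.4 + j50.3 Ω
Γ_s = (Z_in − Z_s)/(Z_in + Z_s) = (-55.6 + j50.3)/(94.4 + j50.3), |Γ_s| = 0.701
VSWR = (1 + |Γ_s|)/(1 − |Γ_s|)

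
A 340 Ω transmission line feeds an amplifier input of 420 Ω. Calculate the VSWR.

VSWR ≈ 1.24

Γ = (420 − 340)/(420 + 340) = 0.105
VSWR = (1 + 0.105)/(1 − 0.105)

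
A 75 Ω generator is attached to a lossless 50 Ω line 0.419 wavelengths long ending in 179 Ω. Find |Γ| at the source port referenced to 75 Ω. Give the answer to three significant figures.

|Γ| ≈ 0.517

βl = 2π × 0.419 = 151°
tan(βl) = -0.558
Z_in = Z_0·(Z_L + jZ_0·tanβl)/(Z_0 + jZ_L·tanβl) = 47 + j66.1 Ω
Γ_s = (Z_in − Z_s)/(Z_in + Z_s) = (-28 + j66.1)/(122 + j66.1), |Γ_s| = 0.517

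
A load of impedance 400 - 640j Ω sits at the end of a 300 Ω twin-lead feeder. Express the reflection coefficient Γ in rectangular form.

Γ = (Z_L − Z_0)/(Z_L + Z_0) = (100 − j640)/(700 − j640)

Γ ≈ 0.533 − j0.427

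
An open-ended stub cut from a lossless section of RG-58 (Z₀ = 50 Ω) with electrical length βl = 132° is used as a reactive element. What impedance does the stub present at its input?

tan(βl) = -1.11
For an open-ended stub, Z_in = −jZ_0·cot(βl) = −jZ_0/tan(βl)

Z_in ≈ +j45 Ω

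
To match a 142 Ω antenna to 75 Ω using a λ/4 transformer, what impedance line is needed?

Z_qwt = √(Z_0·R_L) = √(75 × 142) = √10650

Z_qwt ≈ 103 Ω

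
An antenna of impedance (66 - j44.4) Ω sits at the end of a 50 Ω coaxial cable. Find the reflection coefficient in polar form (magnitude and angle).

Γ = (Z_L − Z_0)/(Z_L + Z_0) = (16 − j44.4)/(116 − j44.4)
|Γ| = 47.2/124 = 0.38

Γ ≈ 0.38 ∠ -49.2°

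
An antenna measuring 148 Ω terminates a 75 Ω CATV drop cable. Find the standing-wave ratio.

Γ = (148 − 75)/(148 + 75) = 0.327
VSWR = (1 + 0.327)/(1 − 0.327)

VSWR ≈ 1.97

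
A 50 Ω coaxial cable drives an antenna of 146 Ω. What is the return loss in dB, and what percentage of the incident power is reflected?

Γ = (146 − 50)/(146 + 50) = 0.49
RL = −20·log₁₀(0.49) = 6.2 dB
P_refl/P_inc = |Γ|² = 0.24

RL ≈ 6.2 dB; 24% of incident power reflected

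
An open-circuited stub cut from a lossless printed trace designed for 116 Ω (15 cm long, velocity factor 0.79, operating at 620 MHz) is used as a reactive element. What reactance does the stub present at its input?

X_in ≈ 145 Ω (inductive)

λ = v/f = 0.79·c / 620 MHz = 0.382 m
βl = 2π·l/λ = 2π × 0.392 = 141°
tan(βl) = -0.802
For an open-circuited stub, Z_in = −jZ_0·cot(βl) = −jZ_0/tan(βl)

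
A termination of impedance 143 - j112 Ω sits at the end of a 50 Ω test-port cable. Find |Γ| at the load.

|Γ| ≈ 0.652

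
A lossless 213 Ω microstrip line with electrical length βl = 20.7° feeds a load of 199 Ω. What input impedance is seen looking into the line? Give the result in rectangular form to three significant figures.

tan(βl) = tan(20.7°) = 0.378
Z_in = Z_0·(Z_L + jZ_0·tanβl)/(Z_0 + jZ_L·tanβl)
     = 213·(199 + j80.5)/(213 + j75.2)

Z_in ≈ 202 + j9.1 Ω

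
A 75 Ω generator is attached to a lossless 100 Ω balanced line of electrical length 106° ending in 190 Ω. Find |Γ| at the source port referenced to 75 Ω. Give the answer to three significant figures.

tan(βl) = -3.49
Z_in = Z_0·(Z_L + jZ_0·tanβl)/(Z_0 + jZ_L·tanβl) = 55.7 + j20.3 Ω
Γ_s = (Z_in − Z_s)/(Z_in + Z_s) = (-19.3 + j20.3)/(131 + j20.3), |Γ_s| = 0.212

|Γ| ≈ 0.212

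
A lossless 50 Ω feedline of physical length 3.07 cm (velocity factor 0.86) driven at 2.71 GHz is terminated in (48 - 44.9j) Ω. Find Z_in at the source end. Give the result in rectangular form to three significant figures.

λ = v/f = 0.86·c / 2.71 GHz = 0.0952 m
βl = 2π·l/λ = 2π × 0.322 = 116°
tan(βl) = tan(116°) = -2.04
Z_in = Z_0·(Z_L + jZ_0·tanβl)/(Z_0 + jZ_L·tanβl)
     = 50·(48 − j147)/(-41.7 − j98)

Z_in ≈ 54.7 + j47.7 Ω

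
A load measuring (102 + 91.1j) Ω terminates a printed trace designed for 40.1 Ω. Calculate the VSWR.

Γ = (Z_L − Z_0)/(Z_L + Z_0) = (61.9 + j91.1)/(142.1 + j91.1)
|Γ| = 110/169 = 0.653
VSWR = (1 + |Γ|)/(1 − |Γ|) = 1.65/0.347

VSWR ≈ 4.76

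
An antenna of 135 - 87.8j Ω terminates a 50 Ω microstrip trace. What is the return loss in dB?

Γ = (85 − j87.8)/(185 − j87.8), |Γ| = 0.597
RL = −20·log₁₀|Γ| = −20·log₁₀(0.597)

RL ≈ 4.48 dB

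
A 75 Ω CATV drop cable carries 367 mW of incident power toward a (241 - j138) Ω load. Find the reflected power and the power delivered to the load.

P_reflected ≈ 144 mW; P_delivered ≈ 223 mW

|Γ| = |(166 − j138)/(316 − j138)| = 0.626
|Γ|² = 0.392
P_refl = |Γ|²·P_inc = 144 mW, P_del = (1 − |Γ|²)·P_inc = 223 mW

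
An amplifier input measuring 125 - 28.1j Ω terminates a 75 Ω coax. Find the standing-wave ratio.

Γ = (Z_L − Z_0)/(Z_L + Z_0) = (50 − j28.1)/(200 − j28.1)
|Γ| = 57.4/202 = 0.284
VSWR = (1 + |Γ|)/(1 − |Γ|) = 1.28/0.716

VSWR ≈ 1.79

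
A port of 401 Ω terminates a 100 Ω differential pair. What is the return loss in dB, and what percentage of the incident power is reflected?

Γ = (401 − 100)/(401 + 100) = 0.601
RL = −20·log₁₀(0.601) = 4.43 dB
P_refl/P_inc = |Γ|² = 0.361

RL ≈ 4.43 dB; 36.1% of incident power reflected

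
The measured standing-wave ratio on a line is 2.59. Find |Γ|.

|Γ| ≈ 0.443

|Γ| = (S − 1)/(S + 1) = (2.59 − 1)/(2.59 + 1) = 1.59/3.59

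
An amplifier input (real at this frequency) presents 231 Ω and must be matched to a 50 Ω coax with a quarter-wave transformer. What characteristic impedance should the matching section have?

Z_qwt ≈ 107 Ω

Z_qwt = √(Z_0·R_L) = √(50 × 231) = √11550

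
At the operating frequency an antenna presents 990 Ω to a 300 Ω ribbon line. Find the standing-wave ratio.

VSWR ≈ 3.3

Γ = (990 − 300)/(990 + 300) = 0.535
VSWR = (1 + 0.535)/(1 − 0.535)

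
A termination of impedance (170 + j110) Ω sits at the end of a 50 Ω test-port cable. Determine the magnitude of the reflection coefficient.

|Γ| ≈ 0.662

Γ = (Z_L − Z_0)/(Z_L + Z_0) = (120 + j110)/(220 + j110)
|Γ| = 163/246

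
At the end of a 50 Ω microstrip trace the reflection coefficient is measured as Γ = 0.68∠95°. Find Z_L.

Z_L ≈ 17 + j42.8 Ω

Z_L = Z_0·(1 + Γ)/(1 − Γ) = 50·(0.941 + j0.677)/(1.06 − j0.677)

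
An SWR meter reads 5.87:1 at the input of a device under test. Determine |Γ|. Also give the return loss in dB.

|Γ| = (S − 1)/(S + 1) = (5.87 − 1)/(5.87 + 1) = 4.87/6.87
RL = −20·log₁₀|Γ| = −20·log₁₀(0.709)

|Γ| ≈ 0.709; return loss ≈ 2.99 dB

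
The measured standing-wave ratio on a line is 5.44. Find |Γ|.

|Γ| = (S − 1)/(S + 1) = (5.44 − 1)/(5.44 + 1) = 4.44/6.44

|Γ| ≈ 0.689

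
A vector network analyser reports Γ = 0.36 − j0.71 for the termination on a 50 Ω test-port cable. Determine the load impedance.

Z_L = Z_0·(1 + Γ)/(1 − Γ) = 50·(1.36 − j0.71)/(0.64 + j0.71)

Z_L ≈ 20 − j77.7 Ω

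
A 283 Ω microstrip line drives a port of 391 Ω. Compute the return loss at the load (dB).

RL ≈ 15.9 dB

Γ = (391 − 283)/(391 + 283) = 0.16
RL = −20·log₁₀|Γ| = −20·log₁₀(0.16)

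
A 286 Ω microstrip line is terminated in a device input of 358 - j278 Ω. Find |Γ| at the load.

|Γ| ≈ 0.409

Γ = (Z_L − Z_0)/(Z_L + Z_0) = (72 − j278)/(644 − j278)
|Γ| = 287/701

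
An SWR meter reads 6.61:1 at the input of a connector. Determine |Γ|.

|Γ| = (S − 1)/(S + 1) = (6.61 − 1)/(6.61 + 1) = 5.61/7.61

|Γ| ≈ 0.737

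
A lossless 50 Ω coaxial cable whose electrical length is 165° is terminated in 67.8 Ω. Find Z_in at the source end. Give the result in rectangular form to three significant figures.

tan(βl) = tan(165°) = -0.268
Z_in = Z_0·(Z_L + jZ_0·tanβl)/(Z_0 + jZ_L·tanβl)
     = 50·(67.8 − j13.4)/(50 − j18.2)

Z_in ≈ 64.2 + j9.93 Ω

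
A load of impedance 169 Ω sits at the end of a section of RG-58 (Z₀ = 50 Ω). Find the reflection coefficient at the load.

Γ = 0.543

Γ = (Z_L − Z_0)/(Z_L + Z_0) = (169 − 50)/(169 + 50) = 119/219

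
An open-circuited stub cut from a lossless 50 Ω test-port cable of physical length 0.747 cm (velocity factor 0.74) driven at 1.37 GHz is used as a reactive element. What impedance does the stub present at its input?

λ = v/f = 0.74·c / 1.37 GHz = 0.162 m
βl = 2π·l/λ = 2π × 0.0461 = 16.6°
tan(βl) = 0.298
For an open-circuited stub, Z_in = −jZ_0·cot(βl) = −jZ_0/tan(βl)

Z_in ≈ −j168 Ω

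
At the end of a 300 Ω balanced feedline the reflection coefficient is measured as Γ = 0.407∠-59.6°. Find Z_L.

Z_L = Z_0·(1 + Γ)/(1 − Γ) = 300·(1.21 − j0.351)/(0.794 + j0.351)

Z_L ≈ 332 − j279 Ω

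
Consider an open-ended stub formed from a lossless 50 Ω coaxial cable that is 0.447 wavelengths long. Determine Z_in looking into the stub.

Z_in ≈ +j145 Ω

βl = 2π × 0.447 = 161°
tan(βl) = -0.346
For an open-ended stub, Z_in = −jZ_0·cot(βl) = −jZ_0/tan(βl)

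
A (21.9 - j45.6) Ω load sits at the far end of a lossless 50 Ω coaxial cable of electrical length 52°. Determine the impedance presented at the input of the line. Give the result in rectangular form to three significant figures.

Z_in ≈ 11.5 + j5.51 Ω

tan(βl) = tan(52°) = 1.28
Z_in = Z_0·(Z_L + jZ_0·tanβl)/(Z_0 + jZ_L·tanβl)
     = 50·(21.9 + j18.4)/(108 + j28)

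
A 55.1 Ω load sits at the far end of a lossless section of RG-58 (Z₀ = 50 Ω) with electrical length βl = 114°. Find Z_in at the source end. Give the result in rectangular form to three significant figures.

tan(βl) = tan(114°) = -2.25
Z_in = Z_0·(Z_L + jZ_0·tanβl)/(Z_0 + jZ_L·tanβl)
     = 50·(55.1 − j112)/(50 − j124)

Z_in ≈ 46.7 + j3.38 Ω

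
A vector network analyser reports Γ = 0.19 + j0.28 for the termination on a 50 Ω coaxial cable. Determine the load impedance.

Z_L ≈ 60.3 + j38.1 Ω

Z_L = Z_0·(1 + Γ)/(1 − Γ) = 50·(1.19 + j0.28)/(0.81 − j0.28)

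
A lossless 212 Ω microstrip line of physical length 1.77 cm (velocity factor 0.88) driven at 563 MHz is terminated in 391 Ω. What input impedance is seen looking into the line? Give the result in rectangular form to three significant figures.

Z_in ≈ 345 − j103 Ω

λ = v/f = 0.88·c / 563 MHz = 0.469 m
βl = 2π·l/λ = 2π × 0.0377 = 13.6°
tan(βl) = tan(13.6°) = 0.242
Z_in = Z_0·(Z_L + jZ_0·tanβl)/(Z_0 + jZ_L·tanβl)
     = 212·(391 + j51.2)/(212 + j94.5)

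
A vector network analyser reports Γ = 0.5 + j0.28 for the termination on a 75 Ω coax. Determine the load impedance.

Z_L = Z_0·(1 + Γ)/(1 − Γ) = 75·(1.5 + j0.28)/(0.5 − j0.28)

Z_L ≈ 153 + j128 Ω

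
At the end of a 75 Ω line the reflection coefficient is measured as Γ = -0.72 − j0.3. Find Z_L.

Z_L ≈ 9.63 − j14.8 Ω

Z_L = Z_0·(1 + Γ)/(1 − Γ) = 75·(0.28 − j0.3)/(1.72 + j0.3)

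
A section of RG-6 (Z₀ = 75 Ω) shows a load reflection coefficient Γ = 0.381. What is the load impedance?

Z_L ≈ 167 Ω

Z_L = Z_0·(1 + Γ)/(1 − Γ) = 75·(1.38)/(0.619)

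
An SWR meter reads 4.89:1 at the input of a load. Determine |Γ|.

|Γ| = (S − 1)/(S + 1) = (4.89 − 1)/(4.89 + 1) = 3.89/5.89

|Γ| ≈ 0.66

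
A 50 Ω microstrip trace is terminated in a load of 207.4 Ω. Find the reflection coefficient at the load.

Γ = (Z_L − Z_0)/(Z_L + Z_0) = (207.4 − 50)/(207.4 + 50) = 157.4/257.4

Γ = 0.611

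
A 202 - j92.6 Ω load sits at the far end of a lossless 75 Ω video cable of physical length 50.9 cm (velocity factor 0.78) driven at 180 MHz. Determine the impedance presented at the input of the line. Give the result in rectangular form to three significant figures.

λ = v/f = 0.78·c / 180 MHz = 1.3 m
βl = 2π·l/λ = 2π × 0.392 = 141°
tan(βl) = tan(141°) = -0.811
Z_in = Z_0·(Z_L + jZ_0·tanβl)/(Z_0 + jZ_L·tanβl)
     = 75·(202 − j153)/(-0.11 − j164)

Z_in ≈ 70.2 + j92.5 Ω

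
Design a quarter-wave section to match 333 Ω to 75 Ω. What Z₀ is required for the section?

Z_qwt = √(Z_0·R_L) = √(75 × 333) = √24980

Z_qwt ≈ 158 Ω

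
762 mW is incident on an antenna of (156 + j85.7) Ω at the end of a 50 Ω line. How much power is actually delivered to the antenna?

P_delivered ≈ 478 mW

|Γ| = |(106 + j85.7)/(206 + j85.7)| = 0.611
|Γ|² = 0.373
P_refl = |Γ|²·P_inc = 284 mW, P_del = (1 − |Γ|²)·P_inc = 478 mW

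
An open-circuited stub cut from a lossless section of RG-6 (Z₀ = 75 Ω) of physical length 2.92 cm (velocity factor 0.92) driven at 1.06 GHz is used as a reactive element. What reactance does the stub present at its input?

λ = v/f = 0.92·c / 1.06 GHz = 0.26 m
βl = 2π·l/λ = 2π × 0.112 = 40.4°
tan(βl) = 0.85
For an open-circuited stub, Z_in = −jZ_0·cot(βl) = −jZ_0/tan(βl)

X_in ≈ -88.2 Ω (capacitive)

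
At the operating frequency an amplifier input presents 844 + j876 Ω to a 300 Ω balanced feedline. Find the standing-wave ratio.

VSWR ≈ 6.03

Γ = (Z_L − Z_0)/(Z_L + Z_0) = (544 + j876)/(1144 + j876)
|Γ| = 1030/1440 = 0.716
VSWR = (1 + |Γ|)/(1 − |Γ|) = 1.72/0.284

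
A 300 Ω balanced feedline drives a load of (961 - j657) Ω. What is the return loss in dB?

Γ = (661 − j657)/(1261 − j657), |Γ| = 0.655
RL = −20·log₁₀|Γ| = −20·log₁₀(0.655)

RL ≈ 3.67 dB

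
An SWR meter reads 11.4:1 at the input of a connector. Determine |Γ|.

|Γ| ≈ 0.839

|Γ| = (S − 1)/(S + 1) = (11.4 − 1)/(11.4 + 1) = 10.4/12.4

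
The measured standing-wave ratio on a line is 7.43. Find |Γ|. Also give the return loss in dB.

|Γ| ≈ 0.763; return loss ≈ 2.35 dB

|Γ| = (S − 1)/(S + 1) = (7.43 − 1)/(7.43 + 1) = 6.43/8.43
RL = −20·log₁₀|Γ| = −20·log₁₀(0.763)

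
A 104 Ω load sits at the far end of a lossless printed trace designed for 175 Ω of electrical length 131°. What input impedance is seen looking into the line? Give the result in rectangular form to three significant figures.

Z_in ≈ 165 − j88.7 Ω

tan(βl) = tan(131°) = -1.15
Z_in = Z_0·(Z_L + jZ_0·tanβl)/(Z_0 + jZ_L·tanβl)
     = 175·(104 − j201)/(175 − j120)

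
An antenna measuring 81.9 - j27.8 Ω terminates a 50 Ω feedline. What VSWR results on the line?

VSWR ≈ 1.92

Γ = (Z_L − Z_0)/(Z_L + Z_0) = (31.9 − j27.8)/(131.9 − j27.8)
|Γ| = 42.3/135 = 0.314
VSWR = (1 + |Γ|)/(1 − |Γ|) = 1.31/0.686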